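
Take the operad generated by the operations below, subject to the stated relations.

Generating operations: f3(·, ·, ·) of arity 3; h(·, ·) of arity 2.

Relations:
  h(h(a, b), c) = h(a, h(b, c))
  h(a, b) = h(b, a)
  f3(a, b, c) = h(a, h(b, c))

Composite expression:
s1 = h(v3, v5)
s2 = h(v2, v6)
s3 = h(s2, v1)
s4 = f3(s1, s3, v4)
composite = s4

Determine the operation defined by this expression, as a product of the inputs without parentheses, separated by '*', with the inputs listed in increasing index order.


v1 * v2 * v3 * v4 * v5 * v6


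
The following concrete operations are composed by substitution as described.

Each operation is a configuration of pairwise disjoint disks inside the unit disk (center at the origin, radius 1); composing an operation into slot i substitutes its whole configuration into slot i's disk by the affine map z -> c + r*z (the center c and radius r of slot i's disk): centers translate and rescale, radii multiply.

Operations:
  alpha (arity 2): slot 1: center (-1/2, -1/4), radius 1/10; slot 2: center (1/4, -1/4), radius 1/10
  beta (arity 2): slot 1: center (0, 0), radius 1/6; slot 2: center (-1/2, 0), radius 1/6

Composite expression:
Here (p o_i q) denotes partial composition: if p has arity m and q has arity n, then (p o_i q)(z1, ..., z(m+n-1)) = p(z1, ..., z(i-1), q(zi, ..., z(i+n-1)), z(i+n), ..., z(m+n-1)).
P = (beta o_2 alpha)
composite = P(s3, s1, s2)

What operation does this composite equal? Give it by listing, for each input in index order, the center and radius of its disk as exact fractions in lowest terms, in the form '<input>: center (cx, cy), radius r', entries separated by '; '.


s1: center (-7/12, -1/24), radius 1/60; s2: center (-11/24, -1/24), radius 1/60; s3: center (0, 0), radius 1/6

Follow each s-input down from beta: c' goes to c + r*c', radius to r*r'.
input s3: composing its 1 substitution step yields center (0, 0), radius 1/6
input s1: composing its 2 substitution steps yields center (-7/12, -1/24), radius 1/60
input s2: composing its 2 substitution steps yields center (-11/24, -1/24), radius 1/60


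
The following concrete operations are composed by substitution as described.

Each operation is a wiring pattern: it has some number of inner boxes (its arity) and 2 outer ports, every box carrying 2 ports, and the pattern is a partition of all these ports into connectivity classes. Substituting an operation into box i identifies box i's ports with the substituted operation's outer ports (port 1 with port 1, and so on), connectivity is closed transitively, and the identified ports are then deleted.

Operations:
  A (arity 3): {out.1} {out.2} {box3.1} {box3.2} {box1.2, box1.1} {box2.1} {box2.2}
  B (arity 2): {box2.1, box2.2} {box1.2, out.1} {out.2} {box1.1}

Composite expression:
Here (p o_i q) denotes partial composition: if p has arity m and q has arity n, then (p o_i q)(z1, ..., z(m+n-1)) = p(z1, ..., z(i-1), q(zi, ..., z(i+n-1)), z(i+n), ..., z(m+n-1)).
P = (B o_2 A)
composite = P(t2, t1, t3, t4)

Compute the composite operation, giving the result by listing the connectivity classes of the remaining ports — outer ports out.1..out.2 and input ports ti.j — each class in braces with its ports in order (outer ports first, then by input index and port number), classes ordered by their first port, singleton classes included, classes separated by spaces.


{out.1, t2.2} {out.2} {t1.1, t1.2} {t2.1} {t3.1} {t3.2} {t4.1} {t4.2}


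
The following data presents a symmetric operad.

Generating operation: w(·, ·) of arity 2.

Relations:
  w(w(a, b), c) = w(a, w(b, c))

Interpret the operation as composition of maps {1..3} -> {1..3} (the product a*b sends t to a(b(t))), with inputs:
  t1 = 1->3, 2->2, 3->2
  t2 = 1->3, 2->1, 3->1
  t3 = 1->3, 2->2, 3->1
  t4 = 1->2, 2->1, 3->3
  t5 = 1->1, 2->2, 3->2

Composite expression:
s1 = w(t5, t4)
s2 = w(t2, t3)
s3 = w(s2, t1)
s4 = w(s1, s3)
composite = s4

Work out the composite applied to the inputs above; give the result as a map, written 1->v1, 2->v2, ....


1->2, 2->2, 3->2

w(t5, t4) = 1->2, 2->1, 3->2
w(t2, t3) = 1->1, 2->1, 3->3
w(w(t2, t3), t1) = 1->3, 2->1, 3->1
w(w(t5, t4), w(w(t2, t3), t1)) = 1->2, 2->2, 3->2


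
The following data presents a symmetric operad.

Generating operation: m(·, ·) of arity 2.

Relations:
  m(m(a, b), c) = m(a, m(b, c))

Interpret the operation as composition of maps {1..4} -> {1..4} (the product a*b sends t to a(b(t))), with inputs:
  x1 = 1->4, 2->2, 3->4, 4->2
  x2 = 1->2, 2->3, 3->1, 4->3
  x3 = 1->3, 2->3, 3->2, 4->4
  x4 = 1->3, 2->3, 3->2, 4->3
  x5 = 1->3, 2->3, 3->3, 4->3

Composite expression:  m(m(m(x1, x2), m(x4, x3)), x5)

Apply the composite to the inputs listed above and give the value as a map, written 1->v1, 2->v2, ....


1->4, 2->4, 3->4, 4->4

m(x1, x2) = 1->2, 2->4, 3->4, 4->4
m(x4, x3) = 1->2, 2->2, 3->3, 4->3
m(m(x1, x2), m(x4, x3)) = 1->4, 2->4, 3->4, 4->4
m(m(m(x1, x2), m(x4, x3)), x5) = 1->4, 2->4, 3->4, 4->4


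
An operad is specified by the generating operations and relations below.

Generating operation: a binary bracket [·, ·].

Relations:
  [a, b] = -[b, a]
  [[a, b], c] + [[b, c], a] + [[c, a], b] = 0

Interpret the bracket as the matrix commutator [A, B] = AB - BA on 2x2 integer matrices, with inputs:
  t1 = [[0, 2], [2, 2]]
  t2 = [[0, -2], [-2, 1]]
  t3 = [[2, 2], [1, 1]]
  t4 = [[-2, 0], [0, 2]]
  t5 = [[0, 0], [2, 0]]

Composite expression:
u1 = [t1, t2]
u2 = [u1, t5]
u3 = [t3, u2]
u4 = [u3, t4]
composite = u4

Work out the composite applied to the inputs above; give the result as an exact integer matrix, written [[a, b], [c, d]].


[[0, -192], [-96, 0]]


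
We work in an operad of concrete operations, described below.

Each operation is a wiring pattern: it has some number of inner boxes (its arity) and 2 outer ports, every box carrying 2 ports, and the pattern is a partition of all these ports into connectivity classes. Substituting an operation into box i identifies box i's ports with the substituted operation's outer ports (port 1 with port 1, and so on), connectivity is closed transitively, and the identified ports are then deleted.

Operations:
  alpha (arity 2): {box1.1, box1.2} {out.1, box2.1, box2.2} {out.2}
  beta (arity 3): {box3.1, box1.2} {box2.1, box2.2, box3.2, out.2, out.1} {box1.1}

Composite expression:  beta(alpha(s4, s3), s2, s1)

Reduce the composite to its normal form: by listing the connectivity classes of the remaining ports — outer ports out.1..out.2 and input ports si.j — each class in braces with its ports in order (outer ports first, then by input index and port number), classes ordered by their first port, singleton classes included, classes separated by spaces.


{out.1, out.2, s1.2, s2.1, s2.2} {s1.1} {s3.1, s3.2} {s4.1, s4.2}

Two ports join when wires chain via beta-identified ports.
through alpha, on inputs (s4, s3): {out.1, s3.1, s3.2} {out.2} {s4.1, s4.2} (out.j = stage outer ports)
through beta, on inputs (s4, s3, s2, s1): {out.1, out.2, s1.2, s2.1, s2.2} {s1.1} {s3.1, s3.2} {s4.1, s4.2} (out.j = stage outer ports)


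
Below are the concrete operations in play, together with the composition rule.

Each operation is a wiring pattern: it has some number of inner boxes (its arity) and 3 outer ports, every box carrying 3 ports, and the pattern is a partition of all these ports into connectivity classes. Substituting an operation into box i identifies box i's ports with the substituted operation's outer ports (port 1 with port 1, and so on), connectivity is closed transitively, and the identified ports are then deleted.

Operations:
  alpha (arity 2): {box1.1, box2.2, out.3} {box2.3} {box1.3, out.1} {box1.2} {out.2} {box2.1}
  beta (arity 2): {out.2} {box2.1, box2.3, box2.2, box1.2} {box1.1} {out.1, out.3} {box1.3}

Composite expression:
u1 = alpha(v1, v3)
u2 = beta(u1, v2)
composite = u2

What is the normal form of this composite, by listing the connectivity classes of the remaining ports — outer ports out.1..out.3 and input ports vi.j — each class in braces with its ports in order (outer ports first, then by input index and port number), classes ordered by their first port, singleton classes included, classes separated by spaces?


Connectivity passes through glued beta-boundaries; trace each wire chain.
the subtree at alpha composes to {out.1, v1.3} {out.2} {out.3, v1.1, v3.2} {v1.2} {v3.1} {v3.3} on (v1, v3); out.j = own outer ports
the subtree at beta composes to {out.1, out.3} {out.2} {v1.1, v3.2} {v1.2} {v1.3} {v2.1, v2.2, v2.3} {v3.1} {v3.3} on (v1, v3, v2); out.j = own outer ports

{out.1, out.3} {out.2} {v1.1, v3.2} {v1.2} {v1.3} {v2.1, v2.2, v2.3} {v3.1} {v3.3}


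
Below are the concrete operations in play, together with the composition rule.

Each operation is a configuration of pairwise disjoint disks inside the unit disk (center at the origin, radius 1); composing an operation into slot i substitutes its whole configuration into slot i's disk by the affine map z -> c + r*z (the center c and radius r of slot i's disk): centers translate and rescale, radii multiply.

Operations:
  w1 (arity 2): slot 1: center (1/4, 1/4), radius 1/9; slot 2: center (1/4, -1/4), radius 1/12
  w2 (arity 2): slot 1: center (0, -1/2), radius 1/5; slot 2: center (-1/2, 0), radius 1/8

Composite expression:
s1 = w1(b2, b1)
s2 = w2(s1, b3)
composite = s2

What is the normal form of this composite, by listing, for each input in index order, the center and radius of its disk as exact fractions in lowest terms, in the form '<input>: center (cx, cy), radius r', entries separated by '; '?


b1: center (1/20, -11/20), radius 1/60; b2: center (1/20, -9/20), radius 1/45; b3: center (-1/2, 0), radius 1/8

Below w2, radii multiply path by path; the b-disk centers shift.
input b2: applying the 2 nested substitutions gives center (1/20, -9/20), radius 1/45
input b1: applying the 2 nested substitutions gives center (1/20, -11/20), radius 1/60
input b3: applying the 1 nested substitution gives center (-1/2, 0), radius 1/8


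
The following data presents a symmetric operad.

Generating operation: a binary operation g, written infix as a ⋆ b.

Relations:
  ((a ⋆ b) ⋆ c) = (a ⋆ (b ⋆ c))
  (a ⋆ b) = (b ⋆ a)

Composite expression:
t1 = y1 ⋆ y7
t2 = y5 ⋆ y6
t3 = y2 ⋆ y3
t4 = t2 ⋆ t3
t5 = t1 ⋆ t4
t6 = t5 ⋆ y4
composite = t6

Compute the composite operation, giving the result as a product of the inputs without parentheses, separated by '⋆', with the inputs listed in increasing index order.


y1 ⋆ y2 ⋆ y3 ⋆ y4 ⋆ y5 ⋆ y6 ⋆ y7

Both nesting and order wash out for g; what remains is which y's occur.
(y1 ⋆ y7) linearizes to y1 ⋆ y7
(y5 ⋆ y6) linearizes to y5 ⋆ y6
(y2 ⋆ y3) linearizes to y2 ⋆ y3
((y5 ⋆ y6) ⋆ (y2 ⋆ y3)) linearizes to y5 ⋆ y6 ⋆ y2 ⋆ y3
((y1 ⋆ y7) ⋆ ((y5 ⋆ y6) ⋆ (y2 ⋆ y3))) linearizes to y1 ⋆ y7 ⋆ y5 ⋆ y6 ⋆ y2 ⋆ y3
(((y1 ⋆ y7) ⋆ ((y5 ⋆ y6) ⋆ (y2 ⋆ y3))) ⋆ y4) linearizes to y1 ⋆ y7 ⋆ y5 ⋆ y6 ⋆ y2 ⋆ y3 ⋆ y4
the factors in increasing index order: y1 ⋆ y2 ⋆ y3 ⋆ y4 ⋆ y5 ⋆ y6 ⋆ y7


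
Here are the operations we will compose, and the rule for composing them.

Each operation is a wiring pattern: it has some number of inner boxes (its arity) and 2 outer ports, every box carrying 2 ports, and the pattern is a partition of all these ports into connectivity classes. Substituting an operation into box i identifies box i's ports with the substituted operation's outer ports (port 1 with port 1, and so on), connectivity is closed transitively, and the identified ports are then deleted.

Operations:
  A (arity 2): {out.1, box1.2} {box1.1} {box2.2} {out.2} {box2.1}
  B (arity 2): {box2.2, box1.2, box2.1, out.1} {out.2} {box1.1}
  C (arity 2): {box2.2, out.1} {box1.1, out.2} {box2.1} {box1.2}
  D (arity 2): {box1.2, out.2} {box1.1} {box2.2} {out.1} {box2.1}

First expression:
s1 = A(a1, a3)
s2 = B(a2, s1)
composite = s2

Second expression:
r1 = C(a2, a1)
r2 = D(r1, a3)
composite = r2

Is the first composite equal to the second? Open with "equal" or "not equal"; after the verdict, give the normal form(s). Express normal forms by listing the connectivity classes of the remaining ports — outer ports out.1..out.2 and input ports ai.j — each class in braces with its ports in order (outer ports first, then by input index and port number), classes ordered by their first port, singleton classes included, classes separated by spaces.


not equal; first: {out.1, a1.2, a2.2} {out.2} {a1.1} {a2.1} {a3.1} {a3.2}; second: {out.1} {out.2, a2.1} {a1.1} {a1.2} {a2.2} {a3.1} {a3.2}

The first expression, normalized: {out.1, a1.2, a2.2} {out.2} {a1.1} {a2.1} {a3.1} {a3.2}
The second expression, normalized: {out.1} {out.2, a2.1} {a1.1} {a1.2} {a2.2} {a3.1} {a3.2}
Distinct normal forms: not equal.


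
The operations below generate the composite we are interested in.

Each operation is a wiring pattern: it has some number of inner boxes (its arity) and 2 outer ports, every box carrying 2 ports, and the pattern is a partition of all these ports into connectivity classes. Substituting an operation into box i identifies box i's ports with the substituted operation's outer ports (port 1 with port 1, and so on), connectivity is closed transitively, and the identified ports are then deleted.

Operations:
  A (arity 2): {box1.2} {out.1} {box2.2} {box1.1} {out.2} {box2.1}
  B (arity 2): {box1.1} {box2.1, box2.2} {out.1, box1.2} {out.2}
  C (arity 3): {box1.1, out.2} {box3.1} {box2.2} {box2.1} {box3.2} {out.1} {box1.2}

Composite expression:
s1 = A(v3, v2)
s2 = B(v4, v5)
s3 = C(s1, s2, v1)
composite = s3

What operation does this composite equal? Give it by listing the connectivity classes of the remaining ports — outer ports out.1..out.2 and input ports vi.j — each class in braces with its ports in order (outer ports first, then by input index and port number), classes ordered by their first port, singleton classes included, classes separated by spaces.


Reachability decides: close wires over C-identified ports.
the subtree at A composes to {out.1} {out.2} {v2.1} {v2.2} {v3.1} {v3.2} on (v3, v2); out.j = own outer ports
the subtree at B composes to {out.1, v4.2} {out.2} {v4.1} {v5.1, v5.2} on (v4, v5); out.j = own outer ports
the subtree at C composes to {out.1} {out.2} {v1.1} {v1.2} {v2.1} {v2.2} {v3.1} {v3.2} {v4.1} {v4.2} {v5.1, v5.2} on (v3, v2, v4, v5, v1); out.j = own outer ports

{out.1} {out.2} {v1.1} {v1.2} {v2.1} {v2.2} {v3.1} {v3.2} {v4.1} {v4.2} {v5.1, v5.2}


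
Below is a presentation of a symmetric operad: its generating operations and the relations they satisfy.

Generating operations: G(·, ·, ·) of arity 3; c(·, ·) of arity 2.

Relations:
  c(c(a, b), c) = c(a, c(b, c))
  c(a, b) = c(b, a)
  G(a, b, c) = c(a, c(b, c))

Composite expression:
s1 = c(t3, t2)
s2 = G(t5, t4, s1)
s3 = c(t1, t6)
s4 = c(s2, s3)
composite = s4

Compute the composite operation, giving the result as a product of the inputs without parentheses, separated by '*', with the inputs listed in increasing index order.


t1 * t2 * t3 * t4 * t5 * t6

Both nesting and order wash out for c; what remains is which t's occur.
c(t3, t2) collapses to t3 * t2
G(t5, t4, c(t3, t2)) collapses to t5 * t4 * t3 * t2
c(t1, t6) collapses to t1 * t6
c(G(t5, t4, c(t3, t2)), c(t1, t6)) collapses to t5 * t4 * t3 * t2 * t1 * t6
reordering the factors by index: t1 * t2 * t3 * t4 * t5 * t6


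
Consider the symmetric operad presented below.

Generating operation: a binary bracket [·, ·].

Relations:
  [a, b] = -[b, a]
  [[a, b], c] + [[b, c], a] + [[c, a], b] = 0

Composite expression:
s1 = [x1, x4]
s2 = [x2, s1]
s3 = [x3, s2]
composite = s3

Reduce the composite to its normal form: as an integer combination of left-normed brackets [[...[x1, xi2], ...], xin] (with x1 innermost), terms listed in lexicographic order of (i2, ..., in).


[[[x1, x4], x2], x3]

Left-normed coefficients sit on the x1-initial expansion words.
Composite bracket: [x3, [x2, [x1, x4]]]
Under [a, b] = ab - ba we get 8 signed associative words (2^3 = 8).
Words beginning with x1 determine it all:
  the word x1x4x2x3 carries sign +1 and contributes +[[[x1, x4], x2], x3]


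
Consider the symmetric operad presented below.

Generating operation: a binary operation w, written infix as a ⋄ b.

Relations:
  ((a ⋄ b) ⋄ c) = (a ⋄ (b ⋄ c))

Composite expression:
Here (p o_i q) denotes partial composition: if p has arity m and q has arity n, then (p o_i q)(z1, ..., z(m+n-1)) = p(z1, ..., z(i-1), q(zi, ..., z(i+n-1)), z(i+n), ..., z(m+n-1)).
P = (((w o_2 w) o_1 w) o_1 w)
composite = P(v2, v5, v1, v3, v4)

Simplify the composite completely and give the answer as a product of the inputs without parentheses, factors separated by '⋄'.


v2 ⋄ v5 ⋄ v1 ⋄ v3 ⋄ v4

Every regrouping of w is equal, so read the v-inputs in written order.
(v2 ⋄ v5) linearizes to v2 ⋄ v5
((v2 ⋄ v5) ⋄ v1) linearizes to v2 ⋄ v5 ⋄ v1
(v3 ⋄ v4) linearizes to v3 ⋄ v4
(((v2 ⋄ v5) ⋄ v1) ⋄ (v3 ⋄ v4)) linearizes to v2 ⋄ v5 ⋄ v1 ⋄ v3 ⋄ v4


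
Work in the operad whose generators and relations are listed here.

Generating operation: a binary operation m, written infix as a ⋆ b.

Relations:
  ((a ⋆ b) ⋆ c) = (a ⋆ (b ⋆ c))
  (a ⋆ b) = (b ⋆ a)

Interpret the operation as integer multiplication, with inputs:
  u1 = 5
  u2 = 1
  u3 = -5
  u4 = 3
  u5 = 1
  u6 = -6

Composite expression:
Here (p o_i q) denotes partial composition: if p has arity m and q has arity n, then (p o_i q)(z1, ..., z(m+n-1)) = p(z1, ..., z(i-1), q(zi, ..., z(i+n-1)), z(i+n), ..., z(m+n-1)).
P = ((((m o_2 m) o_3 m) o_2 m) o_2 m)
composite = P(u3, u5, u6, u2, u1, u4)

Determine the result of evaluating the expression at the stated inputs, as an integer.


450

(u5 ⋆ u6) = -6
((u5 ⋆ u6) ⋆ u2) = -6
(u1 ⋆ u4) = 15
(((u5 ⋆ u6) ⋆ u2) ⋆ (u1 ⋆ u4)) = -90
(u3 ⋆ (((u5 ⋆ u6) ⋆ u2) ⋆ (u1 ⋆ u4))) = 450


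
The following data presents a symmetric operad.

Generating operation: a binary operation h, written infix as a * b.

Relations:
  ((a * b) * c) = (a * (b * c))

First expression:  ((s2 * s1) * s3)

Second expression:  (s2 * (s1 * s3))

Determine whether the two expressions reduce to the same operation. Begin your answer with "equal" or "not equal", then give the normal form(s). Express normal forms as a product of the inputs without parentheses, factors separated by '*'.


The first composite normalizes to s2 * s1 * s3
The second composite normalizes to s2 * s1 * s3
One common form — equal.

equal — both sides give s2 * s1 * s3


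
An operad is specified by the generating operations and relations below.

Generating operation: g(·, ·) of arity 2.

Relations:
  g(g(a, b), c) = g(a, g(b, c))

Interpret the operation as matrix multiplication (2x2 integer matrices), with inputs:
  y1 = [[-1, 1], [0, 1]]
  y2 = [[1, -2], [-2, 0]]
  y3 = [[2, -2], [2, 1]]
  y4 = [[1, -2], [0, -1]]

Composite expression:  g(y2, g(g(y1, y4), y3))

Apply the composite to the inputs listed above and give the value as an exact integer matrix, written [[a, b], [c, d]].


[[4, 5], [0, -6]]

g(y1, y4) = [[-1, 1], [0, -1]]
g(g(y1, y4), y3) = [[0, 3], [-2, -1]]
g(y2, g(g(y1, y4), y3)) = [[4, 5], [0, -6]]


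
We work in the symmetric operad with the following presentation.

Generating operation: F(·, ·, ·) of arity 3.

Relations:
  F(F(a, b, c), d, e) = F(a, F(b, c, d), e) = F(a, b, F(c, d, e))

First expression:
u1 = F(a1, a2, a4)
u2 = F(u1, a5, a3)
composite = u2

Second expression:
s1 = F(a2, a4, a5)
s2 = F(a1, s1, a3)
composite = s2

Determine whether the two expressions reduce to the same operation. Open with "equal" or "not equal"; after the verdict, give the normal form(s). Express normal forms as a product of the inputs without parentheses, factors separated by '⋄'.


equal — both sides give a1 ⋄ a2 ⋄ a4 ⋄ a5 ⋄ a3


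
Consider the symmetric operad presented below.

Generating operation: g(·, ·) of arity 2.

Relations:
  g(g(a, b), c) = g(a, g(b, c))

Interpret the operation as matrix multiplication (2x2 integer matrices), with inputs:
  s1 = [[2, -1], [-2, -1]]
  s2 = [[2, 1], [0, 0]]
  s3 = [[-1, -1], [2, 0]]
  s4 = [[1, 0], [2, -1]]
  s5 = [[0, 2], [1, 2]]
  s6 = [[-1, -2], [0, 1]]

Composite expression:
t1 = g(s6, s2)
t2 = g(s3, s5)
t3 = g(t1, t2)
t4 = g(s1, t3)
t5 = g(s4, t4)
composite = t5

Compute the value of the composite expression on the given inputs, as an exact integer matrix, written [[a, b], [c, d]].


g(s6, s2) = [[-2, -1], [0, 0]]
g(s3, s5) = [[-1, -4], [0, 4]]
g(g(s6, s2), g(s3, s5)) = [[2, 4], [0, 0]]
g(s1, g(g(s6, s2), g(s3, s5))) = [[4, 8], [-4, -8]]
g(s4, g(s1, g(g(s6, s2), g(s3, s5)))) = [[4, 8], [12, 24]]

[[4, 8], [12, 24]]


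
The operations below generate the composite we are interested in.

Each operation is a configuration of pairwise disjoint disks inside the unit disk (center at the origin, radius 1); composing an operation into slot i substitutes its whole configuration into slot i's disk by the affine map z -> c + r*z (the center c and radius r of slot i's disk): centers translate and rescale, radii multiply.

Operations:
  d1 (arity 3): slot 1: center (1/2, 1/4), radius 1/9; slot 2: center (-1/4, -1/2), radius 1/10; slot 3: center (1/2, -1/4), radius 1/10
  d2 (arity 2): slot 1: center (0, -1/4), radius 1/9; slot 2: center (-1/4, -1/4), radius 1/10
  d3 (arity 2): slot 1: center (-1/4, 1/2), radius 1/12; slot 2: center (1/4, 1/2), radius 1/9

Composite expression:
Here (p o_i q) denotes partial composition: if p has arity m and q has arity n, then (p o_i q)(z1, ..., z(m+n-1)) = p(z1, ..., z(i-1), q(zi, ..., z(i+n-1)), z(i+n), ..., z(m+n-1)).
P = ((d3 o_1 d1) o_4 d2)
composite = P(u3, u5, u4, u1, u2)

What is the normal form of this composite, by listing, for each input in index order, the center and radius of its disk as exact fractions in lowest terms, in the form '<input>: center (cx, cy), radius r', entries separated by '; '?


u1: center (1/4, 17/36), radius 1/81; u2: center (2/9, 17/36), radius 1/90; u3: center (-5/24, 25/48), radius 1/108; u4: center (-5/24, 23/48), radius 1/120; u5: center (-13/48, 11/24), radius 1/120

Affine substitution under d3: radii multiply and u-centers shift.
input u3: composing its 2 substitution steps yields center (-5/24, 25/48), radius 1/108
input u5: composing its 2 substitution steps yields center (-13/48, 11/24), radius 1/120
input u4: composing its 2 substitution steps yields center (-5/24, 23/48), radius 1/120
input u1: composing its 2 substitution steps yields center (1/4, 17/36), radius 1/81
input u2: composing its 2 substitution steps yields center (2/9, 17/36), radius 1/90


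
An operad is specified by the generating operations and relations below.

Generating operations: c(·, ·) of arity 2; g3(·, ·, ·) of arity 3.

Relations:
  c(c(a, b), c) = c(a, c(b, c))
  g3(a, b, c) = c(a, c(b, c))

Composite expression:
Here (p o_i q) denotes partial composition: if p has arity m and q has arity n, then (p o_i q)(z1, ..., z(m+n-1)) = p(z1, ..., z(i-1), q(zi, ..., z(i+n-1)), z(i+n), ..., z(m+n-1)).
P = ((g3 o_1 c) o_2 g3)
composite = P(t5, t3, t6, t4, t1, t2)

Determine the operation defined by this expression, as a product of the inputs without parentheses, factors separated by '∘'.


t5 ∘ t3 ∘ t6 ∘ t4 ∘ t1 ∘ t2

All parenthesizations of g3 agree; list the t-inputs left to right.
g3(t3, t6, t4) unparenthesizes to t3 ∘ t6 ∘ t4
c(t5, g3(t3, t6, t4)) unparenthesizes to t5 ∘ t3 ∘ t6 ∘ t4
g3(c(t5, g3(t3, t6, t4)), t1, t2) unparenthesizes to t5 ∘ t3 ∘ t6 ∘ t4 ∘ t1 ∘ t2


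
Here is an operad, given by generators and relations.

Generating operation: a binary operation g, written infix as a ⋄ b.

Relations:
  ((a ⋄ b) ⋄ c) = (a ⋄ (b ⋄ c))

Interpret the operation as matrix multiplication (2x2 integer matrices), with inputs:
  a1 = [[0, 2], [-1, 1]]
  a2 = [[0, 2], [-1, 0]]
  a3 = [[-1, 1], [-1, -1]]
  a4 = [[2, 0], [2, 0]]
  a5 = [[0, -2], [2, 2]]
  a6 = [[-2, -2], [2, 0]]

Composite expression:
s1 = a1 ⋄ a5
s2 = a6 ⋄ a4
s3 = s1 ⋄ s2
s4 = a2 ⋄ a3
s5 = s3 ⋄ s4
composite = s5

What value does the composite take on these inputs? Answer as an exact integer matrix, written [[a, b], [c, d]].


(a1 ⋄ a5) = [[4, 4], [2, 4]]
(a6 ⋄ a4) = [[-8, 0], [4, 0]]
((a1 ⋄ a5) ⋄ (a6 ⋄ a4)) = [[-16, 0], [0, 0]]
(a2 ⋄ a3) = [[-2, -2], [1, -1]]
(((a1 ⋄ a5) ⋄ (a6 ⋄ a4)) ⋄ (a2 ⋄ a3)) = [[32, 32], [0, 0]]

[[32, 32], [0, 0]]


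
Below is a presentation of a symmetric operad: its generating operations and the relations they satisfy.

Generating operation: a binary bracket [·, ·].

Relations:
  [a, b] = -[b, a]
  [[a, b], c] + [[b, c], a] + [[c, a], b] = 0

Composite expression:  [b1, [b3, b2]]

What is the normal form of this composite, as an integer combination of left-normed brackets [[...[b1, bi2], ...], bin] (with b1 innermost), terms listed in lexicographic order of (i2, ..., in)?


-[[b1, b2], b3] + [[b1, b3], b2]

Left-normed coefficients sit on the b1-initial expansion words.
Composite bracket: [b1, [b3, b2]]
The bracket unfolds into 4 signed words via [a, b] = ab - ba (2^2 = 4).
Collect the words opening with b1:
  b1b2b3 (sign -1) contributes -[[b1, b2], b3]
  b1b3b2 (sign +1) contributes +[[b1, b3], b2]


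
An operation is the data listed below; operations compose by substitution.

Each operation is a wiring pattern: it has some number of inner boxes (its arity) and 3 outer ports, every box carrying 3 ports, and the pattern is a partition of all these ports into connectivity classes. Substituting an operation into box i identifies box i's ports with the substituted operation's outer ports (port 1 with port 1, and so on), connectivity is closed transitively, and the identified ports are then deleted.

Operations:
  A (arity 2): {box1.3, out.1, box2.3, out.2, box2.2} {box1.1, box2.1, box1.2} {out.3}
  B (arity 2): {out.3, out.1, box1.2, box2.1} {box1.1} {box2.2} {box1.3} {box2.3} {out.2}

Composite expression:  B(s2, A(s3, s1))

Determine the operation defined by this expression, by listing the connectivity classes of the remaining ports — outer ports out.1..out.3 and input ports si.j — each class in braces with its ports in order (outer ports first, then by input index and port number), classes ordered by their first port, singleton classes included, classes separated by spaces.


{out.1, out.3, s1.2, s1.3, s2.2, s3.3} {out.2} {s1.1, s3.1, s3.2} {s2.1} {s2.3}

After gluing at B, chains via deleted ports link the s-ports.
stage A: inputs (s3, s1), connectivity {out.1, out.2, s1.2, s1.3, s3.3} {out.3} {s1.1, s3.1, s3.2}, out.j its boundary
stage B: inputs (s2, s3, s1), connectivity {out.1, out.3, s1.2, s1.3, s2.2, s3.3} {out.2} {s1.1, s3.1, s3.2} {s2.1} {s2.3}, out.j its boundary


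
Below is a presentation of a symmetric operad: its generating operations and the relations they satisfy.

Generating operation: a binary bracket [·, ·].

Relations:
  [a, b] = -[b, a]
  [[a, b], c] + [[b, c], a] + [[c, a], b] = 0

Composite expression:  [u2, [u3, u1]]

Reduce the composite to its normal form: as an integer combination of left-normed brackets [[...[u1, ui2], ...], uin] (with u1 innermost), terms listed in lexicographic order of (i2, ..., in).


[[u1, u3], u2]

Antisymmetry and Jacobi reduce to u1-anchored left-normed brackets.
Composite bracket: [u2, [u3, u1]]
Expanding via [a, b] = ab - ba: 4 signed words (2^2 = 4).
The u1-initial words carry the normal form:
  word u1u3u2 has sign +1, contributing +[[u1, u3], u2]


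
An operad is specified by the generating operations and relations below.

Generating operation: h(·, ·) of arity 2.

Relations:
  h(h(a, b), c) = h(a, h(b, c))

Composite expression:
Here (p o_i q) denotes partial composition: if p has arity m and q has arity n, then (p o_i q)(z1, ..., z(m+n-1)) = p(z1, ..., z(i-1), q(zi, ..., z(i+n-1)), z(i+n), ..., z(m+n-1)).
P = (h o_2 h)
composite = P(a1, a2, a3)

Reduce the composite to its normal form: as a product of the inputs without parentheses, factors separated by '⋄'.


a1 ⋄ a2 ⋄ a3

All parenthesizations of h agree; list the a-inputs left to right.
h(a2, a3) flattens to a2 ⋄ a3
h(a1, h(a2, a3)) flattens to a1 ⋄ a2 ⋄ a3


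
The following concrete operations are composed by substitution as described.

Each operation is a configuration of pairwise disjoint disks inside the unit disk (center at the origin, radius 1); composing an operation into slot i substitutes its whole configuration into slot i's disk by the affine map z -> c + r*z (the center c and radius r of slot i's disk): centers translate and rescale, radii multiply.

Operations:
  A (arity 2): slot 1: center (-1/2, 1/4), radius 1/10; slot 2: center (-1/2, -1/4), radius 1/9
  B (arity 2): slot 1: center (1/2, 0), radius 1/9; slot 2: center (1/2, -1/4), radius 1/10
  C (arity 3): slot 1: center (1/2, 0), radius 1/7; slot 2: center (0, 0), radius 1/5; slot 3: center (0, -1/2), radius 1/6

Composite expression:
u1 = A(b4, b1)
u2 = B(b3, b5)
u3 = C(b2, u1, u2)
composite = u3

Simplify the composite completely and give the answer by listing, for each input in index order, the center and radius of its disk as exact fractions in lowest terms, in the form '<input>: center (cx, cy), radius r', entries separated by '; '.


b1: center (-1/10, -1/20), radius 1/45; b2: center (1/2, 0), radius 1/7; b3: center (1/12, -1/2), radius 1/54; b4: center (-1/10, 1/20), radius 1/50; b5: center (1/12, -13/24), radius 1/60

Each b-disk chains the slot maps above it in C; radii multiply.
tracing b2 down its 1-map path: center (1/2, 0), radius 1/7
tracing b4 down its 2-map path: center (-1/10, 1/20), radius 1/50
tracing b1 down its 2-map path: center (-1/10, -1/20), radius 1/45
tracing b3 down its 2-map path: center (1/12, -1/2), radius 1/54
tracing b5 down its 2-map path: center (1/12, -13/24), radius 1/60


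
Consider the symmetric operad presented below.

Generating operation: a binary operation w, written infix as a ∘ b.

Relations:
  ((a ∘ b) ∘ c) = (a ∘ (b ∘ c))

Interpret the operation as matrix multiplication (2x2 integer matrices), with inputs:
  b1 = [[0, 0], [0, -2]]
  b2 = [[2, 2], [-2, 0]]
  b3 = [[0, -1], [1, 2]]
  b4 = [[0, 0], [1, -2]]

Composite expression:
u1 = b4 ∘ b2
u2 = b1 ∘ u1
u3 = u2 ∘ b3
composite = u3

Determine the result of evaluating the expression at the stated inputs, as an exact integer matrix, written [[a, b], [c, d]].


[[0, 0], [-4, 4]]

(b4 ∘ b2) = [[0, 0], [6, 2]]
(b1 ∘ (b4 ∘ b2)) = [[0, 0], [-12, -4]]
((b1 ∘ (b4 ∘ b2)) ∘ b3) = [[0, 0], [-4, 4]]


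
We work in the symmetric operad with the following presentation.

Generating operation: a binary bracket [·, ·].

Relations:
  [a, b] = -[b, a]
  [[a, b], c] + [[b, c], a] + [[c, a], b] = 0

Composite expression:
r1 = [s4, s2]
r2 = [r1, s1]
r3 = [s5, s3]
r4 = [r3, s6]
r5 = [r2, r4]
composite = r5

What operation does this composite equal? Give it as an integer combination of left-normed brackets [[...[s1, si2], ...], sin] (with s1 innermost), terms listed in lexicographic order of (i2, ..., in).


Expand each bracket as ab - ba; the s1-initial words give the coefficients.
Composite bracket: [[[s4, s2], s1], [[s5, s3], s6]]
Expanding via [a, b] = ab - ba: 32 signed words (2^5 = 32).
Collect the words opening with s1:
  from s1s2s4s3s5s6, sign -1: term -[[[[[s1, s2], s4], s3], s5], s6]
  from s1s2s4s5s3s6, sign +1: term +[[[[[s1, s2], s4], s5], s3], s6]
  from s1s2s4s6s3s5, sign +1: term +[[[[[s1, s2], s4], s6], s3], s5]
  from s1s2s4s6s5s3, sign -1: term -[[[[[s1, s2], s4], s6], s5], s3]
  from s1s4s2s3s5s6, sign +1: term +[[[[[s1, s4], s2], s3], s5], s6]
  from s1s4s2s5s3s6, sign -1: term -[[[[[s1, s4], s2], s5], s3], s6]
  from s1s4s2s6s3s5, sign -1: term -[[[[[s1, s4], s2], s6], s3], s5]
  from s1s4s2s6s5s3, sign +1: term +[[[[[s1, s4], s2], s6], s5], s3]

-[[[[[s1, s2], s4], s3], s5], s6] + [[[[[s1, s2], s4], s5], s3], s6] + [[[[[s1, s2], s4], s6], s3], s5] - [[[[[s1, s2], s4], s6], s5], s3] + [[[[[s1, s4], s2], s3], s5], s6] - [[[[[s1, s4], s2], s5], s3], s6] - [[[[[s1, s4], s2], s6], s3], s5] + [[[[[s1, s4], s2], s6], s5], s3]


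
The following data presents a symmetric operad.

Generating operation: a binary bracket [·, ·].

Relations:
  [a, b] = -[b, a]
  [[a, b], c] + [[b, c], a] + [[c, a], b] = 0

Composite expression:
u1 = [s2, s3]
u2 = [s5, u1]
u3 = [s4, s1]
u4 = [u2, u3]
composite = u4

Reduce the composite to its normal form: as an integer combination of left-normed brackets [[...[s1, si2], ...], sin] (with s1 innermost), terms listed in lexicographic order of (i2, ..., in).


-[[[[s1, s4], s2], s3], s5] + [[[[s1, s4], s3], s2], s5] + [[[[s1, s4], s5], s2], s3] - [[[[s1, s4], s5], s3], s2]

Skip Jacobi rewriting: expand, keep s1-initial words, read off terms.
Composite bracket: [[s5, [s2, s3]], [s4, s1]]
Full expansion: 16 signed words from ab - ba (2^4 = 16).
Keep just the words that open with s1:
  from s1s4s2s3s5, sign -1: term -[[[[s1, s4], s2], s3], s5]
  from s1s4s3s2s5, sign +1: term +[[[[s1, s4], s3], s2], s5]
  from s1s4s5s2s3, sign +1: term +[[[[s1, s4], s5], s2], s3]
  from s1s4s5s3s2, sign -1: term -[[[[s1, s4], s5], s3], s2]


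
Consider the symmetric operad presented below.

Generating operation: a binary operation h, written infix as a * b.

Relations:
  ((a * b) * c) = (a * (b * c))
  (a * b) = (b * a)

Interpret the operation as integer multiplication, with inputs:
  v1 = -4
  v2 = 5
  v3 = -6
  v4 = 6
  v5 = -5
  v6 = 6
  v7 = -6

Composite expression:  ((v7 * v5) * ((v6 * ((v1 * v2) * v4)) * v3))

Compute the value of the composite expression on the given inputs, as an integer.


(v7 * v5) = 30
(v1 * v2) = -20
((v1 * v2) * v4) = -120
(v6 * ((v1 * v2) * v4)) = -720
((v6 * ((v1 * v2) * v4)) * v3) = 4320
((v7 * v5) * ((v6 * ((v1 * v2) * v4)) * v3)) = 129600

129600


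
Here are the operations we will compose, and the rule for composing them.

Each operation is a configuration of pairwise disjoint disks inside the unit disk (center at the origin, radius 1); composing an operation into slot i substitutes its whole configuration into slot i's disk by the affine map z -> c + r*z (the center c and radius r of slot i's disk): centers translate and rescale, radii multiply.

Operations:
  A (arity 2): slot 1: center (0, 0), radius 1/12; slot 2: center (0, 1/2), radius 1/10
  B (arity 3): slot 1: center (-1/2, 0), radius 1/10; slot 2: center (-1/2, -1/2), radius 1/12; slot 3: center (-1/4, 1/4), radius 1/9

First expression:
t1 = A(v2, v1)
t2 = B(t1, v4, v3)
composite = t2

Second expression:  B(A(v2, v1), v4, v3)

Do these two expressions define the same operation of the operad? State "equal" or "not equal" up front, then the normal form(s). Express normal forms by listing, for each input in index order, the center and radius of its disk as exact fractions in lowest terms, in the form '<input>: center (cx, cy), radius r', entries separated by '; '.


equal — both sides give v1: center (-1/2, 1/20), radius 1/100; v2: center (-1/2, 0), radius 1/120; v3: center (-1/4, 1/4), radius 1/9; v4: center (-1/2, -1/2), radius 1/12

Reducing the first expression gives v1: center (-1/2, 1/20), radius 1/100; v2: center (-1/2, 0), radius 1/120; v3: center (-1/4, 1/4), radius 1/9; v4: center (-1/2, -1/2), radius 1/12
Reducing the second expression gives v1: center (-1/2, 1/20), radius 1/100; v2: center (-1/2, 0), radius 1/120; v3: center (-1/4, 1/4), radius 1/9; v4: center (-1/2, -1/2), radius 1/12
Same normal form: equal.


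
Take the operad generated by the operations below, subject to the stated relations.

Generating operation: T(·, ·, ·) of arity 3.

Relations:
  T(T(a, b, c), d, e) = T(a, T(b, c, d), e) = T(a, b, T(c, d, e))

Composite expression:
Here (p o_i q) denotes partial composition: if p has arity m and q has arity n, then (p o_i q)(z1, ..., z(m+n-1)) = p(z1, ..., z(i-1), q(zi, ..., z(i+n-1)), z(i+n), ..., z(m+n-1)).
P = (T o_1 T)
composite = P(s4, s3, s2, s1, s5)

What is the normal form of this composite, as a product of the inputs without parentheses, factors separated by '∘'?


All parenthesizations of T agree; list the s-inputs left to right.
T(s4, s3, s2) spells out as s4 ∘ s3 ∘ s2
T(T(s4, s3, s2), s1, s5) spells out as s4 ∘ s3 ∘ s2 ∘ s1 ∘ s5

s4 ∘ s3 ∘ s2 ∘ s1 ∘ s5


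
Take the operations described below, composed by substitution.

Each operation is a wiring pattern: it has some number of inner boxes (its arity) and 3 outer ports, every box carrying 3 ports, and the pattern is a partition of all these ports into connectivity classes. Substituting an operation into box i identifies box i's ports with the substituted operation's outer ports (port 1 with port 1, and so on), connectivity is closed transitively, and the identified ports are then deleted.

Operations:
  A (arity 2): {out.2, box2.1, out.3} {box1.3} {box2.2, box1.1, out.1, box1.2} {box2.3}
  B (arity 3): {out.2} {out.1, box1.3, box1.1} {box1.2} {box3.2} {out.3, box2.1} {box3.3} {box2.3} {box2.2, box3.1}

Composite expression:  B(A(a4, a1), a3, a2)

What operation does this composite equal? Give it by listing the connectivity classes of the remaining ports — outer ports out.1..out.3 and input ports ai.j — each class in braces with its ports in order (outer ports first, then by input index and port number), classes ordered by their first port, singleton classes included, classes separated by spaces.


{out.1, a1.1, a1.2, a4.1, a4.2} {out.2} {out.3, a3.1} {a1.3} {a2.1, a3.2} {a2.2} {a2.3} {a3.3} {a4.3}


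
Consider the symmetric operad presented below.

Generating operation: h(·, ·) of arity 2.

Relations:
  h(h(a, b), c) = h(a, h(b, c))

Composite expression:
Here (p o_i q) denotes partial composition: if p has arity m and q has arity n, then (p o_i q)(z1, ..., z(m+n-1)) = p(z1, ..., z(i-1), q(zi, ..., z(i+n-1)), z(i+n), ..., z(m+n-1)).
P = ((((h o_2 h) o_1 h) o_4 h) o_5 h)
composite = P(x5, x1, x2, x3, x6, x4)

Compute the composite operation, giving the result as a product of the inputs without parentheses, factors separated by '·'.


x5 · x1 · x2 · x3 · x6 · x4


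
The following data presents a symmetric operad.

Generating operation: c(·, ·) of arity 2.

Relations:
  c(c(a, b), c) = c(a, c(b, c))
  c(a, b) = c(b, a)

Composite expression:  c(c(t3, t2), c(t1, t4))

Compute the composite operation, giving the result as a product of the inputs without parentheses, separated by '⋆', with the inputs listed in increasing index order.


Shape and order are irrelevant to c; the t-input set decides.
c(t3, t2) spells out as t3 ⋆ t2
c(t1, t4) spells out as t1 ⋆ t4
c(c(t3, t2), c(t1, t4)) spells out as t3 ⋆ t2 ⋆ t1 ⋆ t4
commutativity sorts the factors: t1 ⋆ t2 ⋆ t3 ⋆ t4

t1 ⋆ t2 ⋆ t3 ⋆ t4


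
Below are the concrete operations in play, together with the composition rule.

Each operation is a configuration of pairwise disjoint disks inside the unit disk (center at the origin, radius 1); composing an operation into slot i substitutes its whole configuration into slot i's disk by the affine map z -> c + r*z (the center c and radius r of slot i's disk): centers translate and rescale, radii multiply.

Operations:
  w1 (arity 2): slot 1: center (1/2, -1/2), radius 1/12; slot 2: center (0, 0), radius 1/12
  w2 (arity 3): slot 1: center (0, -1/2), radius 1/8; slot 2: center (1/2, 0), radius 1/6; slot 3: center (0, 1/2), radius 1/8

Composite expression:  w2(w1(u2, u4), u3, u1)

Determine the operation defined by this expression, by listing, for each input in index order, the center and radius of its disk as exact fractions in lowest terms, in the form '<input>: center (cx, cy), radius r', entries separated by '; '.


u1: center (0, 1/2), radius 1/8; u2: center (1/16, -9/16), radius 1/96; u3: center (1/2, 0), radius 1/6; u4: center (0, -1/2), radius 1/96

Only the slot chain above each u matters under w2; compose those maps.
u2 passes through 2 substitutions, ending at center (1/16, -9/16), radius 1/96
u4 passes through 2 substitutions, ending at center (0, -1/2), radius 1/96
u3 passes through 1 substitution, ending at center (1/2, 0), radius 1/6
u1 passes through 1 substitution, ending at center (0, 1/2), radius 1/8


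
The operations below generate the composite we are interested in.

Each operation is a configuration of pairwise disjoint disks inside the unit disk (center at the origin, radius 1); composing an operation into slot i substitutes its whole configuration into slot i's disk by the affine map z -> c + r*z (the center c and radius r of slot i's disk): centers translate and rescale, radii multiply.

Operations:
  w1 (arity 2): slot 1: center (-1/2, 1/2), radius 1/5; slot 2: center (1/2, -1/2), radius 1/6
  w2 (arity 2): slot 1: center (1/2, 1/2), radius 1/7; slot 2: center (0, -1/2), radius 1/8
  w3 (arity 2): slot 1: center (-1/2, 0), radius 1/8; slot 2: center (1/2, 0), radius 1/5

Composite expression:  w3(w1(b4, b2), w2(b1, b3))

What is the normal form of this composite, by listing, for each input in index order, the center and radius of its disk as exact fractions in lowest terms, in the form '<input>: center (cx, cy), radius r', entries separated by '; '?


b1: center (3/5, 1/10), radius 1/35; b2: center (-7/16, -1/16), radius 1/48; b3: center (1/2, -1/10), radius 1/40; b4: center (-9/16, 1/16), radius 1/40

Nesting under w3 composes maps z -> c + r*z down each b-path.
for b4, the 2-step affine chain lands on center (-9/16, 1/16), radius 1/40
for b2, the 2-step affine chain lands on center (-7/16, -1/16), radius 1/48
for b1, the 2-step affine chain lands on center (3/5, 1/10), radius 1/35
for b3, the 2-step affine chain lands on center (1/2, -1/10), radius 1/40
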